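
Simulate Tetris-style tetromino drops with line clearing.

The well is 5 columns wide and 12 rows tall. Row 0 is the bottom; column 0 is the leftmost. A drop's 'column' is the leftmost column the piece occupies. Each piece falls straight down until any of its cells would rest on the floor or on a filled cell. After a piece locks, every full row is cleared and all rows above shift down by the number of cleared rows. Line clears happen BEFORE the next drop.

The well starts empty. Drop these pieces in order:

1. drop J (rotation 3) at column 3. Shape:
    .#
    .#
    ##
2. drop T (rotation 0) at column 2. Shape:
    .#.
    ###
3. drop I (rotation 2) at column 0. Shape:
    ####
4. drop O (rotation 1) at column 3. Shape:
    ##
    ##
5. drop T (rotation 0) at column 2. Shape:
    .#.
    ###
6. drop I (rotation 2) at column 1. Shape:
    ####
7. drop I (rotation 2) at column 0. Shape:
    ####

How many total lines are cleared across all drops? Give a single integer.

Answer: 0

Derivation:
Drop 1: J rot3 at col 3 lands with bottom-row=0; cleared 0 line(s) (total 0); column heights now [0 0 0 1 3], max=3
Drop 2: T rot0 at col 2 lands with bottom-row=3; cleared 0 line(s) (total 0); column heights now [0 0 4 5 4], max=5
Drop 3: I rot2 at col 0 lands with bottom-row=5; cleared 0 line(s) (total 0); column heights now [6 6 6 6 4], max=6
Drop 4: O rot1 at col 3 lands with bottom-row=6; cleared 0 line(s) (total 0); column heights now [6 6 6 8 8], max=8
Drop 5: T rot0 at col 2 lands with bottom-row=8; cleared 0 line(s) (total 0); column heights now [6 6 9 10 9], max=10
Drop 6: I rot2 at col 1 lands with bottom-row=10; cleared 0 line(s) (total 0); column heights now [6 11 11 11 11], max=11
Drop 7: I rot2 at col 0 lands with bottom-row=11; cleared 0 line(s) (total 0); column heights now [12 12 12 12 11], max=12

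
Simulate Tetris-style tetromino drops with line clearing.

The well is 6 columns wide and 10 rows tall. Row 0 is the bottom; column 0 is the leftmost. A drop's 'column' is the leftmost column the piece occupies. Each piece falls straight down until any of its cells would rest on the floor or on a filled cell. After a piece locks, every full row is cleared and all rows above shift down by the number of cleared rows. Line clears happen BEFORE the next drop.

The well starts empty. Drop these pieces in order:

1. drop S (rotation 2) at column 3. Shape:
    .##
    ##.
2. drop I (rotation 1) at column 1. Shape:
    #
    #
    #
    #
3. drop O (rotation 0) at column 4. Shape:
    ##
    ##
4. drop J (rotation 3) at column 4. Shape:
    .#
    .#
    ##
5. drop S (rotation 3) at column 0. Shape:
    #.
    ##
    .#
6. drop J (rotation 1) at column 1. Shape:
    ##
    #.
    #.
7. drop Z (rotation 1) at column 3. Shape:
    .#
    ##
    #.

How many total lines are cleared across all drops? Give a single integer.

Drop 1: S rot2 at col 3 lands with bottom-row=0; cleared 0 line(s) (total 0); column heights now [0 0 0 1 2 2], max=2
Drop 2: I rot1 at col 1 lands with bottom-row=0; cleared 0 line(s) (total 0); column heights now [0 4 0 1 2 2], max=4
Drop 3: O rot0 at col 4 lands with bottom-row=2; cleared 0 line(s) (total 0); column heights now [0 4 0 1 4 4], max=4
Drop 4: J rot3 at col 4 lands with bottom-row=4; cleared 0 line(s) (total 0); column heights now [0 4 0 1 5 7], max=7
Drop 5: S rot3 at col 0 lands with bottom-row=4; cleared 0 line(s) (total 0); column heights now [7 6 0 1 5 7], max=7
Drop 6: J rot1 at col 1 lands with bottom-row=6; cleared 0 line(s) (total 0); column heights now [7 9 9 1 5 7], max=9
Drop 7: Z rot1 at col 3 lands with bottom-row=4; cleared 0 line(s) (total 0); column heights now [7 9 9 6 7 7], max=9

Answer: 0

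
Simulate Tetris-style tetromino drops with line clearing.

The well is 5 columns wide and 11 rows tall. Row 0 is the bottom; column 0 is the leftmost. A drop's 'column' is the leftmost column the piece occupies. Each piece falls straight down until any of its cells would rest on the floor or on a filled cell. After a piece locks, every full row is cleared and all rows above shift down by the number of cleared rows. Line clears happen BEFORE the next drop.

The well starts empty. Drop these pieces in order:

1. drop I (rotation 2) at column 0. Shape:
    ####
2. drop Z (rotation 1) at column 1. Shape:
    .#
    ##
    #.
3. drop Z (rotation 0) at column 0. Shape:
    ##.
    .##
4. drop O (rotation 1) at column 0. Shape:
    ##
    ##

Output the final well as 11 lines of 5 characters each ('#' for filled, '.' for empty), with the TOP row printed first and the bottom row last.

Answer: .....
.....
.....
##...
##...
##...
.##..
..#..
.##..
.#...
####.

Derivation:
Drop 1: I rot2 at col 0 lands with bottom-row=0; cleared 0 line(s) (total 0); column heights now [1 1 1 1 0], max=1
Drop 2: Z rot1 at col 1 lands with bottom-row=1; cleared 0 line(s) (total 0); column heights now [1 3 4 1 0], max=4
Drop 3: Z rot0 at col 0 lands with bottom-row=4; cleared 0 line(s) (total 0); column heights now [6 6 5 1 0], max=6
Drop 4: O rot1 at col 0 lands with bottom-row=6; cleared 0 line(s) (total 0); column heights now [8 8 5 1 0], max=8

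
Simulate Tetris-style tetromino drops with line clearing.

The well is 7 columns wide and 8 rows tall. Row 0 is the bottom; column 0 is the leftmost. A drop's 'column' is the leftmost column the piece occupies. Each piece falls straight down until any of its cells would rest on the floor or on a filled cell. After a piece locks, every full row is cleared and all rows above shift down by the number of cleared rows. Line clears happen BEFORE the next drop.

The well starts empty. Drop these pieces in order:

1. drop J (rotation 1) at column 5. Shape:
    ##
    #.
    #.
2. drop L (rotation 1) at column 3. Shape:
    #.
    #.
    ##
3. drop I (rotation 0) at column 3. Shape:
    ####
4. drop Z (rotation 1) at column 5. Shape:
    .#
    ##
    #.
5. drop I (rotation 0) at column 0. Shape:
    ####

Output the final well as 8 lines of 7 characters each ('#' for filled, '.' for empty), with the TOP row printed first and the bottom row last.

Drop 1: J rot1 at col 5 lands with bottom-row=0; cleared 0 line(s) (total 0); column heights now [0 0 0 0 0 3 3], max=3
Drop 2: L rot1 at col 3 lands with bottom-row=0; cleared 0 line(s) (total 0); column heights now [0 0 0 3 1 3 3], max=3
Drop 3: I rot0 at col 3 lands with bottom-row=3; cleared 0 line(s) (total 0); column heights now [0 0 0 4 4 4 4], max=4
Drop 4: Z rot1 at col 5 lands with bottom-row=4; cleared 0 line(s) (total 0); column heights now [0 0 0 4 4 6 7], max=7
Drop 5: I rot0 at col 0 lands with bottom-row=4; cleared 0 line(s) (total 0); column heights now [5 5 5 5 4 6 7], max=7

Answer: .......
......#
.....##
####.#.
...####
...#.##
...#.#.
...###.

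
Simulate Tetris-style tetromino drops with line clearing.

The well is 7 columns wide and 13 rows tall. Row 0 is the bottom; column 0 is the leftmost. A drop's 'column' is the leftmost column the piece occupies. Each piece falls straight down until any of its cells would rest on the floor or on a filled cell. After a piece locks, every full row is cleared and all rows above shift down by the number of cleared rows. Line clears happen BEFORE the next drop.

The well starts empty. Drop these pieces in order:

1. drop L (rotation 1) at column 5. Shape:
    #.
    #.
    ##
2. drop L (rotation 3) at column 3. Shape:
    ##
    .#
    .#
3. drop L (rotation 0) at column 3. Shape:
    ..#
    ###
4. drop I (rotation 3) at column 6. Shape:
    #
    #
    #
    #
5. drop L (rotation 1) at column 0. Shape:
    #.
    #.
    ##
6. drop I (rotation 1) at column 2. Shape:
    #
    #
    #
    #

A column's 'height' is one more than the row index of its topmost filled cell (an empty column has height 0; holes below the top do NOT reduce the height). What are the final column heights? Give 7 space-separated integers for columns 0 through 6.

Drop 1: L rot1 at col 5 lands with bottom-row=0; cleared 0 line(s) (total 0); column heights now [0 0 0 0 0 3 1], max=3
Drop 2: L rot3 at col 3 lands with bottom-row=0; cleared 0 line(s) (total 0); column heights now [0 0 0 3 3 3 1], max=3
Drop 3: L rot0 at col 3 lands with bottom-row=3; cleared 0 line(s) (total 0); column heights now [0 0 0 4 4 5 1], max=5
Drop 4: I rot3 at col 6 lands with bottom-row=1; cleared 0 line(s) (total 0); column heights now [0 0 0 4 4 5 5], max=5
Drop 5: L rot1 at col 0 lands with bottom-row=0; cleared 0 line(s) (total 0); column heights now [3 1 0 4 4 5 5], max=5
Drop 6: I rot1 at col 2 lands with bottom-row=0; cleared 0 line(s) (total 0); column heights now [3 1 4 4 4 5 5], max=5

Answer: 3 1 4 4 4 5 5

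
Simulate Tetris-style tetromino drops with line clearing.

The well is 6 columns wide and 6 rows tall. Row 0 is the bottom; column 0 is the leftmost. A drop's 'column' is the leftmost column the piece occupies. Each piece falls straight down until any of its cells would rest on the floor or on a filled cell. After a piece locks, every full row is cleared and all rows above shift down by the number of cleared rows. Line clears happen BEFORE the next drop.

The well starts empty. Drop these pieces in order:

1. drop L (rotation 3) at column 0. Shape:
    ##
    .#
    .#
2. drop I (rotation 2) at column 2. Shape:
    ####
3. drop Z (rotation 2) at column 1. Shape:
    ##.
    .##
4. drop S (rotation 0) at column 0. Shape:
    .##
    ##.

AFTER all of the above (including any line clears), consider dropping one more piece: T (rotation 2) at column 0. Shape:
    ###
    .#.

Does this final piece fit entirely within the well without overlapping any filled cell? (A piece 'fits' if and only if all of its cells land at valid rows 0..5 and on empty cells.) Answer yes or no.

Drop 1: L rot3 at col 0 lands with bottom-row=0; cleared 0 line(s) (total 0); column heights now [3 3 0 0 0 0], max=3
Drop 2: I rot2 at col 2 lands with bottom-row=0; cleared 0 line(s) (total 0); column heights now [3 3 1 1 1 1], max=3
Drop 3: Z rot2 at col 1 lands with bottom-row=2; cleared 0 line(s) (total 0); column heights now [3 4 4 3 1 1], max=4
Drop 4: S rot0 at col 0 lands with bottom-row=4; cleared 0 line(s) (total 0); column heights now [5 6 6 3 1 1], max=6
Test piece T rot2 at col 0 (width 3): heights before test = [5 6 6 3 1 1]; fits = False

Answer: no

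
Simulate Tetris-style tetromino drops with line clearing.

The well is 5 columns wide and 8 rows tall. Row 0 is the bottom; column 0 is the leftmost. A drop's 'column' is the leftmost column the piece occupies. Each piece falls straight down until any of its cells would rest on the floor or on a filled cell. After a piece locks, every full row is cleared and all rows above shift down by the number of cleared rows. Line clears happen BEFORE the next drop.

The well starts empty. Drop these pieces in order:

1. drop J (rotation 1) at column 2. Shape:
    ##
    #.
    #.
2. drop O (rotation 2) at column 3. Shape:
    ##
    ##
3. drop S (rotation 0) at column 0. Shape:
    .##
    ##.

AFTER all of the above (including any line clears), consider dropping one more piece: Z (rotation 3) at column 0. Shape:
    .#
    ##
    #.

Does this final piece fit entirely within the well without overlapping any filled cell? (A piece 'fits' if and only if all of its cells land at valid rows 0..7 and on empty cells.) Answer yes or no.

Drop 1: J rot1 at col 2 lands with bottom-row=0; cleared 0 line(s) (total 0); column heights now [0 0 3 3 0], max=3
Drop 2: O rot2 at col 3 lands with bottom-row=3; cleared 0 line(s) (total 0); column heights now [0 0 3 5 5], max=5
Drop 3: S rot0 at col 0 lands with bottom-row=2; cleared 0 line(s) (total 0); column heights now [3 4 4 5 5], max=5
Test piece Z rot3 at col 0 (width 2): heights before test = [3 4 4 5 5]; fits = True

Answer: yes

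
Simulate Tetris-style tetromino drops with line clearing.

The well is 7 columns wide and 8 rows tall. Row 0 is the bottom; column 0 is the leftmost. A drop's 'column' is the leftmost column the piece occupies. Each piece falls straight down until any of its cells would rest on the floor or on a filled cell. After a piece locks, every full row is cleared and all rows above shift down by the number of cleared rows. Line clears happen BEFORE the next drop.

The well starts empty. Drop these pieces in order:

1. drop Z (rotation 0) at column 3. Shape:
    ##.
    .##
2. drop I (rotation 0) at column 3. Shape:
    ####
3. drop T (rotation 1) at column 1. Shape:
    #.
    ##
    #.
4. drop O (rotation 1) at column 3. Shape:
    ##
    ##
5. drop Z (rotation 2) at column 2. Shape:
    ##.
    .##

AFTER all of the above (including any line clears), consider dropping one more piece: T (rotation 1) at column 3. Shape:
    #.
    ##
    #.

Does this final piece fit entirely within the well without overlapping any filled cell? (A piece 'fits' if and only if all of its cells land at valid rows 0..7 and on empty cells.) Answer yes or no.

Answer: no

Derivation:
Drop 1: Z rot0 at col 3 lands with bottom-row=0; cleared 0 line(s) (total 0); column heights now [0 0 0 2 2 1 0], max=2
Drop 2: I rot0 at col 3 lands with bottom-row=2; cleared 0 line(s) (total 0); column heights now [0 0 0 3 3 3 3], max=3
Drop 3: T rot1 at col 1 lands with bottom-row=0; cleared 0 line(s) (total 0); column heights now [0 3 2 3 3 3 3], max=3
Drop 4: O rot1 at col 3 lands with bottom-row=3; cleared 0 line(s) (total 0); column heights now [0 3 2 5 5 3 3], max=5
Drop 5: Z rot2 at col 2 lands with bottom-row=5; cleared 0 line(s) (total 0); column heights now [0 3 7 7 6 3 3], max=7
Test piece T rot1 at col 3 (width 2): heights before test = [0 3 7 7 6 3 3]; fits = False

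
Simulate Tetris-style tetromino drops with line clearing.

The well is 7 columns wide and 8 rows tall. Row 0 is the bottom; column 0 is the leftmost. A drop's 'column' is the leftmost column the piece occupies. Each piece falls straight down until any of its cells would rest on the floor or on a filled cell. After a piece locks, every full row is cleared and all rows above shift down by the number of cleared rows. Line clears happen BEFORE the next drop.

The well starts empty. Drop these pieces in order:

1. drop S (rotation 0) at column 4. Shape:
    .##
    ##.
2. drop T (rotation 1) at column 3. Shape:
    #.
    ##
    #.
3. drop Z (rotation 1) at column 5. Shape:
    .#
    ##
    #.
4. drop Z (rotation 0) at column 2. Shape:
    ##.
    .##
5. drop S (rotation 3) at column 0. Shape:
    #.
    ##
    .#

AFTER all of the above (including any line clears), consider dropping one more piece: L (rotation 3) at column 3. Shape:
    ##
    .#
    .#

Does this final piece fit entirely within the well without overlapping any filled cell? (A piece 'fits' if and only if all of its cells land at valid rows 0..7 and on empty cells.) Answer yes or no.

Drop 1: S rot0 at col 4 lands with bottom-row=0; cleared 0 line(s) (total 0); column heights now [0 0 0 0 1 2 2], max=2
Drop 2: T rot1 at col 3 lands with bottom-row=0; cleared 0 line(s) (total 0); column heights now [0 0 0 3 2 2 2], max=3
Drop 3: Z rot1 at col 5 lands with bottom-row=2; cleared 0 line(s) (total 0); column heights now [0 0 0 3 2 4 5], max=5
Drop 4: Z rot0 at col 2 lands with bottom-row=3; cleared 0 line(s) (total 0); column heights now [0 0 5 5 4 4 5], max=5
Drop 5: S rot3 at col 0 lands with bottom-row=0; cleared 0 line(s) (total 0); column heights now [3 2 5 5 4 4 5], max=5
Test piece L rot3 at col 3 (width 2): heights before test = [3 2 5 5 4 4 5]; fits = True

Answer: yes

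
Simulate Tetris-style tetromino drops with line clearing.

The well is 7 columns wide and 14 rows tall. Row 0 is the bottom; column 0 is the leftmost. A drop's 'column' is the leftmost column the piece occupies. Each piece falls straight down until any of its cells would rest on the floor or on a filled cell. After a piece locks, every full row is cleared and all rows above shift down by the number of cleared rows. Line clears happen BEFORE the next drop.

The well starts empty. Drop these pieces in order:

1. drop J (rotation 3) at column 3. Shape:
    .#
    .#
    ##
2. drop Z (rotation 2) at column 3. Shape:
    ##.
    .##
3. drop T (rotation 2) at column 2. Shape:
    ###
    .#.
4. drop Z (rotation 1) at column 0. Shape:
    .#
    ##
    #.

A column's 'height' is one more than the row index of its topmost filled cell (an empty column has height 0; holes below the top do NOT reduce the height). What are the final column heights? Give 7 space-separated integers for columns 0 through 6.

Drop 1: J rot3 at col 3 lands with bottom-row=0; cleared 0 line(s) (total 0); column heights now [0 0 0 1 3 0 0], max=3
Drop 2: Z rot2 at col 3 lands with bottom-row=3; cleared 0 line(s) (total 0); column heights now [0 0 0 5 5 4 0], max=5
Drop 3: T rot2 at col 2 lands with bottom-row=5; cleared 0 line(s) (total 0); column heights now [0 0 7 7 7 4 0], max=7
Drop 4: Z rot1 at col 0 lands with bottom-row=0; cleared 0 line(s) (total 0); column heights now [2 3 7 7 7 4 0], max=7

Answer: 2 3 7 7 7 4 0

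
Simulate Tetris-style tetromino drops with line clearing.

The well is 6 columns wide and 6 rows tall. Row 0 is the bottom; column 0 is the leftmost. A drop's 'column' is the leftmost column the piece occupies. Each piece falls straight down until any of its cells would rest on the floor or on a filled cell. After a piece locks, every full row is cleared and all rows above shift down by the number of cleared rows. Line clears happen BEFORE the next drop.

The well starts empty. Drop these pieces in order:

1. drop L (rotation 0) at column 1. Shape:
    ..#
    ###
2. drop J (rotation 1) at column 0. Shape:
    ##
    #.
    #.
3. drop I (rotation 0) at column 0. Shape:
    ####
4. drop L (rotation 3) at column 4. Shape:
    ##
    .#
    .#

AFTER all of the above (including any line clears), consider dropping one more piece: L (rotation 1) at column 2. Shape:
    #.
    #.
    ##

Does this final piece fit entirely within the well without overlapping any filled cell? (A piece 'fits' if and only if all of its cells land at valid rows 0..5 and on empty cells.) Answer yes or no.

Answer: no

Derivation:
Drop 1: L rot0 at col 1 lands with bottom-row=0; cleared 0 line(s) (total 0); column heights now [0 1 1 2 0 0], max=2
Drop 2: J rot1 at col 0 lands with bottom-row=0; cleared 0 line(s) (total 0); column heights now [3 3 1 2 0 0], max=3
Drop 3: I rot0 at col 0 lands with bottom-row=3; cleared 0 line(s) (total 0); column heights now [4 4 4 4 0 0], max=4
Drop 4: L rot3 at col 4 lands with bottom-row=0; cleared 0 line(s) (total 0); column heights now [4 4 4 4 3 3], max=4
Test piece L rot1 at col 2 (width 2): heights before test = [4 4 4 4 3 3]; fits = False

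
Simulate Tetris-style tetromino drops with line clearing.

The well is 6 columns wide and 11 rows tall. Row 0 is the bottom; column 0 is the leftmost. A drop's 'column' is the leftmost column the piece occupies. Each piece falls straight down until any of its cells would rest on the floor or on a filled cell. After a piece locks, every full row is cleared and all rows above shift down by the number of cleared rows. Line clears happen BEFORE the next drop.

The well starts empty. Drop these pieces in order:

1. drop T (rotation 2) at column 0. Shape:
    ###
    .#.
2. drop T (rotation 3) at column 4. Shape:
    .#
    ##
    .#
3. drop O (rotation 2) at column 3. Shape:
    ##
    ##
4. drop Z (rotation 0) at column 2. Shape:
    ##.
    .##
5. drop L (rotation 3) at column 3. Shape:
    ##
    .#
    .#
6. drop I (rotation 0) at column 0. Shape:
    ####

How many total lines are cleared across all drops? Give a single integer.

Drop 1: T rot2 at col 0 lands with bottom-row=0; cleared 0 line(s) (total 0); column heights now [2 2 2 0 0 0], max=2
Drop 2: T rot3 at col 4 lands with bottom-row=0; cleared 0 line(s) (total 0); column heights now [2 2 2 0 2 3], max=3
Drop 3: O rot2 at col 3 lands with bottom-row=2; cleared 0 line(s) (total 0); column heights now [2 2 2 4 4 3], max=4
Drop 4: Z rot0 at col 2 lands with bottom-row=4; cleared 0 line(s) (total 0); column heights now [2 2 6 6 5 3], max=6
Drop 5: L rot3 at col 3 lands with bottom-row=5; cleared 0 line(s) (total 0); column heights now [2 2 6 8 8 3], max=8
Drop 6: I rot0 at col 0 lands with bottom-row=8; cleared 0 line(s) (total 0); column heights now [9 9 9 9 8 3], max=9

Answer: 0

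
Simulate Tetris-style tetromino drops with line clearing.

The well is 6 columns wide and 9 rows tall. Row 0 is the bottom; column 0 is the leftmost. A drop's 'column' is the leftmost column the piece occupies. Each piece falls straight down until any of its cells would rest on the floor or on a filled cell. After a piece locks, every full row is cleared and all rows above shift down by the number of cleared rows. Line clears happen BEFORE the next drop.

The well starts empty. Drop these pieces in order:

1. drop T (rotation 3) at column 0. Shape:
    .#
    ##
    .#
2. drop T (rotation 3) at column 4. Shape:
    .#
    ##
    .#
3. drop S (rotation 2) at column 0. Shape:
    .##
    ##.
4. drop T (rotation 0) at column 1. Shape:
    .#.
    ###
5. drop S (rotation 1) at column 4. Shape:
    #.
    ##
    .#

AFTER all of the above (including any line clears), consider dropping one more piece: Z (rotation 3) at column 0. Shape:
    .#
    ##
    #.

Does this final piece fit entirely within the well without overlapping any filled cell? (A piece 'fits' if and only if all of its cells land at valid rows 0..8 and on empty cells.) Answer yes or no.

Answer: yes

Derivation:
Drop 1: T rot3 at col 0 lands with bottom-row=0; cleared 0 line(s) (total 0); column heights now [2 3 0 0 0 0], max=3
Drop 2: T rot3 at col 4 lands with bottom-row=0; cleared 0 line(s) (total 0); column heights now [2 3 0 0 2 3], max=3
Drop 3: S rot2 at col 0 lands with bottom-row=3; cleared 0 line(s) (total 0); column heights now [4 5 5 0 2 3], max=5
Drop 4: T rot0 at col 1 lands with bottom-row=5; cleared 0 line(s) (total 0); column heights now [4 6 7 6 2 3], max=7
Drop 5: S rot1 at col 4 lands with bottom-row=3; cleared 0 line(s) (total 0); column heights now [4 6 7 6 6 5], max=7
Test piece Z rot3 at col 0 (width 2): heights before test = [4 6 7 6 6 5]; fits = True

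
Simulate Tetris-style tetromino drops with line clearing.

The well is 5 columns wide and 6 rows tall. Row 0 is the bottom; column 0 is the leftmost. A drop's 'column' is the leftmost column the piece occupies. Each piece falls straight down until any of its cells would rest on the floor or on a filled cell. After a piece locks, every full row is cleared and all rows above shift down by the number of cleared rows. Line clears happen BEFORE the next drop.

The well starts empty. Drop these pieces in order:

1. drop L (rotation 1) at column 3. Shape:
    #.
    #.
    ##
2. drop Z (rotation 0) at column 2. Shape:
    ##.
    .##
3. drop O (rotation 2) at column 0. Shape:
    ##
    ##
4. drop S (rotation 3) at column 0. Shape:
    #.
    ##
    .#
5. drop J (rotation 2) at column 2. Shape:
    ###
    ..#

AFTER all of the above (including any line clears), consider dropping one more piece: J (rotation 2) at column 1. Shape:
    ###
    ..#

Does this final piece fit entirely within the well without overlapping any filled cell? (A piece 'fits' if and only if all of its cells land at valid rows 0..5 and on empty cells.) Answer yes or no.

Drop 1: L rot1 at col 3 lands with bottom-row=0; cleared 0 line(s) (total 0); column heights now [0 0 0 3 1], max=3
Drop 2: Z rot0 at col 2 lands with bottom-row=3; cleared 0 line(s) (total 0); column heights now [0 0 5 5 4], max=5
Drop 3: O rot2 at col 0 lands with bottom-row=0; cleared 0 line(s) (total 0); column heights now [2 2 5 5 4], max=5
Drop 4: S rot3 at col 0 lands with bottom-row=2; cleared 0 line(s) (total 0); column heights now [5 4 5 5 4], max=5
Drop 5: J rot2 at col 2 lands with bottom-row=4; cleared 0 line(s) (total 0); column heights now [5 4 6 6 6], max=6
Test piece J rot2 at col 1 (width 3): heights before test = [5 4 6 6 6]; fits = False

Answer: no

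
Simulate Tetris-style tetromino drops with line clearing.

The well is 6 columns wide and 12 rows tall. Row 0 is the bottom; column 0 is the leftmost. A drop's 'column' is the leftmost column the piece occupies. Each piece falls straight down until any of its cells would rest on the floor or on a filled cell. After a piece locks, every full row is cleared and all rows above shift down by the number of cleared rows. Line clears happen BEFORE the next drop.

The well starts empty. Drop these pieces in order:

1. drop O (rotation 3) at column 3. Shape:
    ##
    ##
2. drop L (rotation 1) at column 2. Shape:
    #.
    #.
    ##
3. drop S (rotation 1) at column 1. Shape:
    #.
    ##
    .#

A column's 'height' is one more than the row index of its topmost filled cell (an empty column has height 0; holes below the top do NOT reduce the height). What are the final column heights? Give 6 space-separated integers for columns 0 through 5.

Answer: 0 8 7 3 2 0

Derivation:
Drop 1: O rot3 at col 3 lands with bottom-row=0; cleared 0 line(s) (total 0); column heights now [0 0 0 2 2 0], max=2
Drop 2: L rot1 at col 2 lands with bottom-row=2; cleared 0 line(s) (total 0); column heights now [0 0 5 3 2 0], max=5
Drop 3: S rot1 at col 1 lands with bottom-row=5; cleared 0 line(s) (total 0); column heights now [0 8 7 3 2 0], max=8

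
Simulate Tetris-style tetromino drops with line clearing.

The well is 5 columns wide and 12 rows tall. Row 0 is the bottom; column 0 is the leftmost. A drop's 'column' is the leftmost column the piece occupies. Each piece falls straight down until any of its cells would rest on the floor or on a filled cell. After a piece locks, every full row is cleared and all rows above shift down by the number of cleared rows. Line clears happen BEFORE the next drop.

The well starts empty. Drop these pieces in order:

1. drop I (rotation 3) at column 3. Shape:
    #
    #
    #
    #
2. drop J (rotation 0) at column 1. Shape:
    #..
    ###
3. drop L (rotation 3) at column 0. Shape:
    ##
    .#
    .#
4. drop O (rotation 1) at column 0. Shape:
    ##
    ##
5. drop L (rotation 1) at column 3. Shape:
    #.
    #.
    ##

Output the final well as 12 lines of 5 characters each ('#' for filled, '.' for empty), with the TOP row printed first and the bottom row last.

Drop 1: I rot3 at col 3 lands with bottom-row=0; cleared 0 line(s) (total 0); column heights now [0 0 0 4 0], max=4
Drop 2: J rot0 at col 1 lands with bottom-row=4; cleared 0 line(s) (total 0); column heights now [0 6 5 5 0], max=6
Drop 3: L rot3 at col 0 lands with bottom-row=6; cleared 0 line(s) (total 0); column heights now [9 9 5 5 0], max=9
Drop 4: O rot1 at col 0 lands with bottom-row=9; cleared 0 line(s) (total 0); column heights now [11 11 5 5 0], max=11
Drop 5: L rot1 at col 3 lands with bottom-row=5; cleared 0 line(s) (total 0); column heights now [11 11 5 8 6], max=11

Answer: .....
##...
##...
##...
.#.#.
.#.#.
.#.##
.###.
...#.
...#.
...#.
...#.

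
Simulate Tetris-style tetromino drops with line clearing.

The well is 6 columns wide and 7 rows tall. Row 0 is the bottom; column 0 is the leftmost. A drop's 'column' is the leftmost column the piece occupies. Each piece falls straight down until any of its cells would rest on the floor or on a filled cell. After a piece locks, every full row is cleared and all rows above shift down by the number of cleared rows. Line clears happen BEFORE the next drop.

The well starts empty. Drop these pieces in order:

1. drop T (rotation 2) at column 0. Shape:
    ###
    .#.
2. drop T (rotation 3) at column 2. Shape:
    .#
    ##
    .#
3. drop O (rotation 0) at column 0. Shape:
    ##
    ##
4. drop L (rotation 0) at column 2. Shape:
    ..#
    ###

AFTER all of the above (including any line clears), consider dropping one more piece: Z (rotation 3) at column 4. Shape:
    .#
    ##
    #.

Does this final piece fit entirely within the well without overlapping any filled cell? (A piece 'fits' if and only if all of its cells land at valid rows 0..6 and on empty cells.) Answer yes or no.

Answer: no

Derivation:
Drop 1: T rot2 at col 0 lands with bottom-row=0; cleared 0 line(s) (total 0); column heights now [2 2 2 0 0 0], max=2
Drop 2: T rot3 at col 2 lands with bottom-row=1; cleared 0 line(s) (total 0); column heights now [2 2 3 4 0 0], max=4
Drop 3: O rot0 at col 0 lands with bottom-row=2; cleared 0 line(s) (total 0); column heights now [4 4 3 4 0 0], max=4
Drop 4: L rot0 at col 2 lands with bottom-row=4; cleared 0 line(s) (total 0); column heights now [4 4 5 5 6 0], max=6
Test piece Z rot3 at col 4 (width 2): heights before test = [4 4 5 5 6 0]; fits = False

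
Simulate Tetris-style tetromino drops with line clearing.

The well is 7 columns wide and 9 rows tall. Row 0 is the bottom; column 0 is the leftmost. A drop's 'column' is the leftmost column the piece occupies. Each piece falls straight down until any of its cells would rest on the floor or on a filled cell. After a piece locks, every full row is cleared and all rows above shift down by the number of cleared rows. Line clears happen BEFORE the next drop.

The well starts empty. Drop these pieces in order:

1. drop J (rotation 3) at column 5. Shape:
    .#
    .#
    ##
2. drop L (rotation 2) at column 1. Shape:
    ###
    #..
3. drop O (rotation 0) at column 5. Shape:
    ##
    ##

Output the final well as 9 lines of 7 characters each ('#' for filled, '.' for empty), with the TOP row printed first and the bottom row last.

Answer: .......
.......
.......
.......
.....##
.....##
......#
.###..#
.#...##

Derivation:
Drop 1: J rot3 at col 5 lands with bottom-row=0; cleared 0 line(s) (total 0); column heights now [0 0 0 0 0 1 3], max=3
Drop 2: L rot2 at col 1 lands with bottom-row=0; cleared 0 line(s) (total 0); column heights now [0 2 2 2 0 1 3], max=3
Drop 3: O rot0 at col 5 lands with bottom-row=3; cleared 0 line(s) (total 0); column heights now [0 2 2 2 0 5 5], max=5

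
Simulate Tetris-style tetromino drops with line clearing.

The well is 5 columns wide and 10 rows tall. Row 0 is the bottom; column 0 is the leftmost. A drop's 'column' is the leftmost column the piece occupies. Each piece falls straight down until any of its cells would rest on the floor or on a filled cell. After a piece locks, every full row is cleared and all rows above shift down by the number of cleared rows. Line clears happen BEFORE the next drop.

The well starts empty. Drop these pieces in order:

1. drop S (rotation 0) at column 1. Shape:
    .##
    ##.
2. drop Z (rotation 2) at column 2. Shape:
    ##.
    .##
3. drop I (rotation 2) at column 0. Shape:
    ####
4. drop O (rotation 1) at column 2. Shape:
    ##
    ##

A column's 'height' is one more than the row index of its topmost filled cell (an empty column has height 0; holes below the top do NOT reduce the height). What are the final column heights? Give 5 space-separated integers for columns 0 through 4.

Drop 1: S rot0 at col 1 lands with bottom-row=0; cleared 0 line(s) (total 0); column heights now [0 1 2 2 0], max=2
Drop 2: Z rot2 at col 2 lands with bottom-row=2; cleared 0 line(s) (total 0); column heights now [0 1 4 4 3], max=4
Drop 3: I rot2 at col 0 lands with bottom-row=4; cleared 0 line(s) (total 0); column heights now [5 5 5 5 3], max=5
Drop 4: O rot1 at col 2 lands with bottom-row=5; cleared 0 line(s) (total 0); column heights now [5 5 7 7 3], max=7

Answer: 5 5 7 7 3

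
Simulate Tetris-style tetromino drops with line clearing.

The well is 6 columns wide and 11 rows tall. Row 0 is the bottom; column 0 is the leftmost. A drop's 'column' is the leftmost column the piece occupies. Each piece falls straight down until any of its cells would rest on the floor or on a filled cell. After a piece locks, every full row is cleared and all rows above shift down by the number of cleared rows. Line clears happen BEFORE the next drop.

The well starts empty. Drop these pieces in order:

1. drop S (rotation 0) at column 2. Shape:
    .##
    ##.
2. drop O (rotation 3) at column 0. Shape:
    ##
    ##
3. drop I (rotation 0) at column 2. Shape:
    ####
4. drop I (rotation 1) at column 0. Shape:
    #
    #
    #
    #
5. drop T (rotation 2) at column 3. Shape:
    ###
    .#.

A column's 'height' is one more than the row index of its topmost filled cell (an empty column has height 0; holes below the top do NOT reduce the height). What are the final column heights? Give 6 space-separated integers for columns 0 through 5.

Answer: 6 2 3 5 5 5

Derivation:
Drop 1: S rot0 at col 2 lands with bottom-row=0; cleared 0 line(s) (total 0); column heights now [0 0 1 2 2 0], max=2
Drop 2: O rot3 at col 0 lands with bottom-row=0; cleared 0 line(s) (total 0); column heights now [2 2 1 2 2 0], max=2
Drop 3: I rot0 at col 2 lands with bottom-row=2; cleared 0 line(s) (total 0); column heights now [2 2 3 3 3 3], max=3
Drop 4: I rot1 at col 0 lands with bottom-row=2; cleared 0 line(s) (total 0); column heights now [6 2 3 3 3 3], max=6
Drop 5: T rot2 at col 3 lands with bottom-row=3; cleared 0 line(s) (total 0); column heights now [6 2 3 5 5 5], max=6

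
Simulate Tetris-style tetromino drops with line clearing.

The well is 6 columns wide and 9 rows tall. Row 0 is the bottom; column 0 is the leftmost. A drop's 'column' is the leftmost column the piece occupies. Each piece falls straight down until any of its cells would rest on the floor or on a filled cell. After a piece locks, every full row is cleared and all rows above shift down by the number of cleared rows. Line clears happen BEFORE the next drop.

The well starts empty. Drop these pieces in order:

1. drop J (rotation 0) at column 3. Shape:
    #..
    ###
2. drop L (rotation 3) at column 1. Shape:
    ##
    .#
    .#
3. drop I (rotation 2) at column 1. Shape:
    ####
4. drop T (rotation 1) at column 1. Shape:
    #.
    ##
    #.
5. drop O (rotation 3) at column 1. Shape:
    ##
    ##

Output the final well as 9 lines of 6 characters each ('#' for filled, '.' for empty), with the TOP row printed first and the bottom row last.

Answer: .##...
.##...
.#....
.##...
.#....
.####.
.##...
..##..
..####

Derivation:
Drop 1: J rot0 at col 3 lands with bottom-row=0; cleared 0 line(s) (total 0); column heights now [0 0 0 2 1 1], max=2
Drop 2: L rot3 at col 1 lands with bottom-row=0; cleared 0 line(s) (total 0); column heights now [0 3 3 2 1 1], max=3
Drop 3: I rot2 at col 1 lands with bottom-row=3; cleared 0 line(s) (total 0); column heights now [0 4 4 4 4 1], max=4
Drop 4: T rot1 at col 1 lands with bottom-row=4; cleared 0 line(s) (total 0); column heights now [0 7 6 4 4 1], max=7
Drop 5: O rot3 at col 1 lands with bottom-row=7; cleared 0 line(s) (total 0); column heights now [0 9 9 4 4 1], max=9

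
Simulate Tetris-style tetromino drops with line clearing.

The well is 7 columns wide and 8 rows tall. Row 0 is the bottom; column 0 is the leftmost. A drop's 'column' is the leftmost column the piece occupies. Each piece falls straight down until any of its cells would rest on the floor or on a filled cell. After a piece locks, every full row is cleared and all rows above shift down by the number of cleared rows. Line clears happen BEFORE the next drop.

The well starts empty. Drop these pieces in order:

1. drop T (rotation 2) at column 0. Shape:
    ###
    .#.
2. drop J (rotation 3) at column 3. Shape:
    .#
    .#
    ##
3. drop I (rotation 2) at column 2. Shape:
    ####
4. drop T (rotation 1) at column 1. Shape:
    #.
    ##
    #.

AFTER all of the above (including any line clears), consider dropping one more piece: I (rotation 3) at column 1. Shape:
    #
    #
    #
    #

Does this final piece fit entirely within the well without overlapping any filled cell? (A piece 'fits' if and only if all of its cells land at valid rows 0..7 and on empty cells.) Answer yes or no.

Answer: no

Derivation:
Drop 1: T rot2 at col 0 lands with bottom-row=0; cleared 0 line(s) (total 0); column heights now [2 2 2 0 0 0 0], max=2
Drop 2: J rot3 at col 3 lands with bottom-row=0; cleared 0 line(s) (total 0); column heights now [2 2 2 1 3 0 0], max=3
Drop 3: I rot2 at col 2 lands with bottom-row=3; cleared 0 line(s) (total 0); column heights now [2 2 4 4 4 4 0], max=4
Drop 4: T rot1 at col 1 lands with bottom-row=3; cleared 0 line(s) (total 0); column heights now [2 6 5 4 4 4 0], max=6
Test piece I rot3 at col 1 (width 1): heights before test = [2 6 5 4 4 4 0]; fits = False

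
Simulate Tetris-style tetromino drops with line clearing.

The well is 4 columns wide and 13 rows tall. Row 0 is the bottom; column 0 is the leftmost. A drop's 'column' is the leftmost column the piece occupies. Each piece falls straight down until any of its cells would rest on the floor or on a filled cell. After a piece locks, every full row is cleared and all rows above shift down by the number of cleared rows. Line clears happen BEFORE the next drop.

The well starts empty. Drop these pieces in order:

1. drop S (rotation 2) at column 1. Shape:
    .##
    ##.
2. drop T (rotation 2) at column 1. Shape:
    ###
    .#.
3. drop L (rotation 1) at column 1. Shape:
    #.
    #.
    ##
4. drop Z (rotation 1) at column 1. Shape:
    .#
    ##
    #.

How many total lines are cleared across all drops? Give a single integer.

Drop 1: S rot2 at col 1 lands with bottom-row=0; cleared 0 line(s) (total 0); column heights now [0 1 2 2], max=2
Drop 2: T rot2 at col 1 lands with bottom-row=2; cleared 0 line(s) (total 0); column heights now [0 4 4 4], max=4
Drop 3: L rot1 at col 1 lands with bottom-row=4; cleared 0 line(s) (total 0); column heights now [0 7 5 4], max=7
Drop 4: Z rot1 at col 1 lands with bottom-row=7; cleared 0 line(s) (total 0); column heights now [0 9 10 4], max=10

Answer: 0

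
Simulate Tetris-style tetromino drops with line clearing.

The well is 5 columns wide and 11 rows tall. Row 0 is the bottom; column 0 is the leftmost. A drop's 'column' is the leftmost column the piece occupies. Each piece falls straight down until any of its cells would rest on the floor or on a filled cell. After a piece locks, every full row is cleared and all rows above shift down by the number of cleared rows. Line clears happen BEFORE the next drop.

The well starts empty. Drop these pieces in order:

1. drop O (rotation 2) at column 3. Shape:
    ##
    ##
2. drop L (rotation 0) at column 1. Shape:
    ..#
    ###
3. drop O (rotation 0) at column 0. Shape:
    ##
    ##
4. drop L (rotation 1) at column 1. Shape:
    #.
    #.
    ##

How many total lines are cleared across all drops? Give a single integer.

Answer: 0

Derivation:
Drop 1: O rot2 at col 3 lands with bottom-row=0; cleared 0 line(s) (total 0); column heights now [0 0 0 2 2], max=2
Drop 2: L rot0 at col 1 lands with bottom-row=2; cleared 0 line(s) (total 0); column heights now [0 3 3 4 2], max=4
Drop 3: O rot0 at col 0 lands with bottom-row=3; cleared 0 line(s) (total 0); column heights now [5 5 3 4 2], max=5
Drop 4: L rot1 at col 1 lands with bottom-row=5; cleared 0 line(s) (total 0); column heights now [5 8 6 4 2], max=8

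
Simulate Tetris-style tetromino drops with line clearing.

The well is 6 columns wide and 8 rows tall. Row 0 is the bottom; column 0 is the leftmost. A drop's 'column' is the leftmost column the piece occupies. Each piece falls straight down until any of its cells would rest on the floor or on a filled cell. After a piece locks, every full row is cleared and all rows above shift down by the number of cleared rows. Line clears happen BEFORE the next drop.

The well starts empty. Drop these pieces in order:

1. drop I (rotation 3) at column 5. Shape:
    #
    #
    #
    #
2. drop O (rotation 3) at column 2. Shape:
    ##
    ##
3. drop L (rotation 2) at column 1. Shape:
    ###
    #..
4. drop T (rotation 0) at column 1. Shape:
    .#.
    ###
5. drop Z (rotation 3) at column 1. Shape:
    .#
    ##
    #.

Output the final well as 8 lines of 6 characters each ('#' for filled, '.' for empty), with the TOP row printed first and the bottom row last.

Answer: ......
..#...
.##...
.##...
.###.#
.###.#
.###.#
..##.#

Derivation:
Drop 1: I rot3 at col 5 lands with bottom-row=0; cleared 0 line(s) (total 0); column heights now [0 0 0 0 0 4], max=4
Drop 2: O rot3 at col 2 lands with bottom-row=0; cleared 0 line(s) (total 0); column heights now [0 0 2 2 0 4], max=4
Drop 3: L rot2 at col 1 lands with bottom-row=1; cleared 0 line(s) (total 0); column heights now [0 3 3 3 0 4], max=4
Drop 4: T rot0 at col 1 lands with bottom-row=3; cleared 0 line(s) (total 0); column heights now [0 4 5 4 0 4], max=5
Drop 5: Z rot3 at col 1 lands with bottom-row=4; cleared 0 line(s) (total 0); column heights now [0 6 7 4 0 4], max=7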